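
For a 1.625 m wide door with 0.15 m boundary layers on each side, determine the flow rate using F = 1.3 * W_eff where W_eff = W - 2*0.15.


W_eff = 1.625 - 0.30 = 1.325 m
F = 1.3 * 1.325 = 1.7225 persons/s

1.7225 persons/s


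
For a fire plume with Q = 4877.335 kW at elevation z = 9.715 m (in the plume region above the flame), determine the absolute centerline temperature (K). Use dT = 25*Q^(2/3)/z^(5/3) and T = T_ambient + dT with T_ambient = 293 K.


Q^(2/3) = 287.60
z^(5/3) = 44.232
dT = 25 * 287.60 / 44.232 = 162.55 K
T = 293 + 162.55 = 455.55 K

455.55 K


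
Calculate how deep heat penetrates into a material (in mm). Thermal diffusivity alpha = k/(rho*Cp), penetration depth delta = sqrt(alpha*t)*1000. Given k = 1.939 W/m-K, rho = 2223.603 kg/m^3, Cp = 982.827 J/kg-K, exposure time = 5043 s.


alpha = 1.939 / (2223.603 * 982.827) = 8.8724e-07 m^2/s
alpha * t = 0.0044744
delta = sqrt(0.0044744) * 1000 = 66.891 mm

66.891 mm


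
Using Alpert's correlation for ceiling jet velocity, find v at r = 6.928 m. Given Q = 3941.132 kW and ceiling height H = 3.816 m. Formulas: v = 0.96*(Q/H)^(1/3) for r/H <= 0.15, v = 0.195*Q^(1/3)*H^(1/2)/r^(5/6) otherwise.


r/H = 6.928 / 3.816 = 1.8155
r/H > 0.15, so v = 0.195*Q^(1/3)*H^(1/2)/r^(5/6)
Q^(1/3) = 15.796
H^(1/2) = 1.9535
r^(5/6) = 5.0177
v = 0.195 * 15.796 * 1.9535 / 5.0177 = 1.1991 m/s

1.1991 m/s


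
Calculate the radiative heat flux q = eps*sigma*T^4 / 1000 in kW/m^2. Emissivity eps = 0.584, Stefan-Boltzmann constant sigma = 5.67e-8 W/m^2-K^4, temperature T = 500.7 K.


T^4 = 6.2851e+10
q = 0.584 * 5.67e-8 * 6.2851e+10 / 1000 = 2.0812 kW/m^2

2.0812 kW/m^2


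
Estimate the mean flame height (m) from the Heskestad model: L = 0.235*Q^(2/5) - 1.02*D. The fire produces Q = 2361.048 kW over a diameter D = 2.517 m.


Q^(2/5) = 22.348
0.235 * Q^(2/5) = 5.2518
1.02 * D = 2.5673
L = 2.6845 m

2.6845 m


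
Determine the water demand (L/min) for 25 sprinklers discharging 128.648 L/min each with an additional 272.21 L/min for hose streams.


Sprinkler demand = 25 * 128.648 = 3216.2 L/min
Total = 3216.2 + 272.21 = 3488.41 L/min

3488.41 L/min


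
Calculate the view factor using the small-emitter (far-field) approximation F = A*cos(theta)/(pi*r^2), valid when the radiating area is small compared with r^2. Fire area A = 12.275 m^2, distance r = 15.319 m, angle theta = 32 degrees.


cos(32 deg) = 0.84805
pi*r^2 = 737.24
F = 12.275 * 0.84805 / 737.24 = 0.014120

0.014120


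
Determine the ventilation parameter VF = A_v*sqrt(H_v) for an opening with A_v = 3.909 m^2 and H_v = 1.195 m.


sqrt(H_v) = 1.0932
VF = 3.909 * 1.0932 = 4.2732 m^(5/2)

4.2732 m^(5/2)


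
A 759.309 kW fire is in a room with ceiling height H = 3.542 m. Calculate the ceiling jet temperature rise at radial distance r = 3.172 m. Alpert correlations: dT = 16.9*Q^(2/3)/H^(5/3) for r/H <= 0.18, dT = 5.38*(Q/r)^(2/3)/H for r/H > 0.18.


r/H = 3.172 / 3.542 = 0.89554
r/H > 0.18, so dT = 5.38*(Q/r)^(2/3)/H
Q/r = 239.38
(Q/r)^(2/3) = 38.553
dT = 5.38 * 38.553 / 3.542 = 58.559 K

58.559 K


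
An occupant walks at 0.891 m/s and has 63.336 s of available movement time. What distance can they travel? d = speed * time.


d = 0.891 * 63.336 = 56.432 m

56.432 m


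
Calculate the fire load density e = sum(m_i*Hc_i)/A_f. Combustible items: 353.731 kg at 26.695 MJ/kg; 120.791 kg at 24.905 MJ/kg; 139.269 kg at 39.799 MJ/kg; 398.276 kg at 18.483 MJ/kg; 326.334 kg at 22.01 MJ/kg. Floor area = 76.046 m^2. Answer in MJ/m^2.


Total energy = 353.731*26.695 + 120.791*24.905 + 139.269*39.799 + 398.276*18.483 + 326.334*22.01
= 9442.849 + 3008.300 + 5542.767 + 7361.335 + 7182.611
= 32537.86 MJ
e = 32537.86 / 76.046 = 427.87 MJ/m^2

427.87 MJ/m^2


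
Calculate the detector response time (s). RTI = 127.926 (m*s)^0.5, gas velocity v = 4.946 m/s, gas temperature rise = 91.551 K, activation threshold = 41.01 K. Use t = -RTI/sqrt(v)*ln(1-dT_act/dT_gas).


dT_act/dT_gas = 0.44795
ln(1 - 0.44795) = -0.59411
t = -127.926 / sqrt(4.946) * -0.59411 = 34.174 s

34.174 s


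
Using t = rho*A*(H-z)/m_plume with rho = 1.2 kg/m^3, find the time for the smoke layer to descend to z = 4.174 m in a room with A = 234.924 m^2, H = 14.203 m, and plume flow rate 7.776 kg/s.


H - z = 10.029 m
t = 1.2 * 234.924 * 10.029 / 7.776 = 363.59 s

363.59 s


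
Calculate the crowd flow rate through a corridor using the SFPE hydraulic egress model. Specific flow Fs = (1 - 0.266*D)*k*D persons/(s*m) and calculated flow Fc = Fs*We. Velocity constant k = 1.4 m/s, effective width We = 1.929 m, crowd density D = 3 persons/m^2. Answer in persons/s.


1 - 0.266*D = 1 - 0.266*3 = 0.202
Fs = 0.202 * 1.4 * 3 = 0.84840 persons/(s*m)
Fc = 0.84840 * 1.929 = 1.6366 persons/s

1.6366 persons/s


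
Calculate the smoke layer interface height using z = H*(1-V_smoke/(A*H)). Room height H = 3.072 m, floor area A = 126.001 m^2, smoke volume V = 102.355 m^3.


V/(A*H) = 0.26443
1 - 0.26443 = 0.73557
z = 3.072 * 0.73557 = 2.2597 m

2.2597 m


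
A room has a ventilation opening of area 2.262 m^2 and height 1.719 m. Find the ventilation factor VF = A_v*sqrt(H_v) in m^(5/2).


sqrt(H_v) = 1.3111
VF = 2.262 * 1.3111 = 2.9657 m^(5/2)

2.9657 m^(5/2)


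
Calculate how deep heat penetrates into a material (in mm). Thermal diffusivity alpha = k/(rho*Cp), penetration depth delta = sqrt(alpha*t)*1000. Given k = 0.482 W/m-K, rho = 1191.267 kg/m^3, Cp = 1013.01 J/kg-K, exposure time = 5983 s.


alpha = 0.482 / (1191.267 * 1013.01) = 3.9941e-07 m^2/s
alpha * t = 0.0023897
delta = sqrt(0.0023897) * 1000 = 48.885 mm

48.885 mm


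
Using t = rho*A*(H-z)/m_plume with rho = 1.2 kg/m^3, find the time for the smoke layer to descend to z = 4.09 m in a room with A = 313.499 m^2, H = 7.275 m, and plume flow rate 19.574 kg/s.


H - z = 3.185 m
t = 1.2 * 313.499 * 3.185 / 19.574 = 61.214 s

61.214 s


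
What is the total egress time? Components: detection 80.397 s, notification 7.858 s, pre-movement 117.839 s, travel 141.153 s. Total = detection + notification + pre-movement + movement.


Total = 80.397 + 7.858 + 117.839 + 141.153 = 347.247 s

347.247 s


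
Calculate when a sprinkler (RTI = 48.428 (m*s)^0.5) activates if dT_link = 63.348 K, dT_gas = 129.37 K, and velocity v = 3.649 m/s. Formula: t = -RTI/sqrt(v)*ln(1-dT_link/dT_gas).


dT_link/dT_gas = 0.48967
ln(1 - 0.48967) = -0.67269
t = -48.428 / sqrt(3.649) * -0.67269 = 17.054 s

17.054 s


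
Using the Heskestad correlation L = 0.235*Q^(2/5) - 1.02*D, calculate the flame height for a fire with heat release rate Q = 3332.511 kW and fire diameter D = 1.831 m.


Q^(2/5) = 25.651
0.235 * Q^(2/5) = 6.0280
1.02 * D = 1.8676
L = 4.1604 m

4.1604 m


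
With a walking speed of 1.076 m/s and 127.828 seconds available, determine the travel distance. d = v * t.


d = 1.076 * 127.828 = 137.54 m

137.54 m


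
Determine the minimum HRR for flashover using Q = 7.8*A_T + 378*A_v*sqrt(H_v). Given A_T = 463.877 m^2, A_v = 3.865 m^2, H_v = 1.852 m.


7.8*A_T = 3618.2
sqrt(H_v) = 1.3609
378*A_v*sqrt(H_v) = 1988.2
Q = 3618.2 + 1988.2 = 5606.4 kW

5606.4 kW


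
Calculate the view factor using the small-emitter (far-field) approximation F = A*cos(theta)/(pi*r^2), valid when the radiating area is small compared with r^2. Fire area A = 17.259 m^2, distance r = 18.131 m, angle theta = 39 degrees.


cos(39 deg) = 0.77715
pi*r^2 = 1032.7
F = 17.259 * 0.77715 / 1032.7 = 0.012987

0.012987


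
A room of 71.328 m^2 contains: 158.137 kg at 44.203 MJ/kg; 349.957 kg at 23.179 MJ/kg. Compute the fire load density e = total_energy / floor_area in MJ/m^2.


Total energy = 158.137*44.203 + 349.957*23.179
= 6990.130 + 8111.653
= 15101.78 MJ
e = 15101.78 / 71.328 = 211.72 MJ/m^2

211.72 MJ/m^2


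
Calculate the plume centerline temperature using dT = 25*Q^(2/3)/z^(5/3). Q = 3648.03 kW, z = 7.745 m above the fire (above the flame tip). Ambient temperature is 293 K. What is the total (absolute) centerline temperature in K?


Q^(2/3) = 236.98
z^(5/3) = 30.318
dT = 25 * 236.98 / 30.318 = 195.41 K
T = 293 + 195.41 = 488.41 K

488.41 K


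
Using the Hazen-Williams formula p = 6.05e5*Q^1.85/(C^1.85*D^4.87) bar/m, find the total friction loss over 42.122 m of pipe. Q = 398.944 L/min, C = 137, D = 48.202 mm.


Q^1.85 = 64817
C^1.85 = 8972.9
D^4.87 = 1.5723e+08
p/m = 0.027796 bar/m
p_total = 0.027796 * 42.122 = 1.1708 bar

1.1708 bar


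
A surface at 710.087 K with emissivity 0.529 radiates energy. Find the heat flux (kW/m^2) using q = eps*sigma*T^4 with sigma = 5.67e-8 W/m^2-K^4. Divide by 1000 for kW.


T^4 = 2.5424e+11
q = 0.529 * 5.67e-8 * 2.5424e+11 / 1000 = 7.6258 kW/m^2

7.6258 kW/m^2


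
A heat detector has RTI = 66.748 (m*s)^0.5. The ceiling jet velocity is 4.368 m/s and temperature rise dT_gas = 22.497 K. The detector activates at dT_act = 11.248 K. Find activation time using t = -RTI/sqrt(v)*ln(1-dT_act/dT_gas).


dT_act/dT_gas = 0.49998
ln(1 - 0.49998) = -0.69310
t = -66.748 / sqrt(4.368) * -0.69310 = 22.136 s

22.136 s


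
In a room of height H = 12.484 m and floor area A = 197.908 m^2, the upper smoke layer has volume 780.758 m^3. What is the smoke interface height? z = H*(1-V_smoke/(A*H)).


V/(A*H) = 0.31601
1 - 0.31601 = 0.68399
z = 12.484 * 0.68399 = 8.5389 m

8.5389 m


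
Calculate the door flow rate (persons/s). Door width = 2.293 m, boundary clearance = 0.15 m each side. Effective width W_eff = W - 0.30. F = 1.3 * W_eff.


W_eff = 2.293 - 0.30 = 1.993 m
F = 1.3 * 1.993 = 2.5909 persons/s

2.5909 persons/s


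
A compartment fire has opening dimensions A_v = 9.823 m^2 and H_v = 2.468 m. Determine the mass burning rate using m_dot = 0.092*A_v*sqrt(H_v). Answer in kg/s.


sqrt(H_v) = 1.5710
m_dot = 0.092 * 9.823 * 1.5710 = 1.4197 kg/s

1.4197 kg/s


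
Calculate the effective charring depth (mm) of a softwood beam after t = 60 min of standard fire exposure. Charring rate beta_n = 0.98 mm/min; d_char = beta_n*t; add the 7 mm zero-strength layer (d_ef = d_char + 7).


d_char = 0.98 * 60 = 58.8 mm
d_ef = 58.8 + 1.0*7 = 65.8 mm

65.8 mm


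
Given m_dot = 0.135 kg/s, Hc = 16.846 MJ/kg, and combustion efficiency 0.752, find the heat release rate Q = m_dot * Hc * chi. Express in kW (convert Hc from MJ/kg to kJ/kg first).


Hc = 16.846 MJ/kg = 16.846 * 1000 kJ/kg = 16846 kJ/kg
Q = 0.135 kg/s * 16846 kJ/kg * 0.752 = 1710.2 kW

1710.2 kW


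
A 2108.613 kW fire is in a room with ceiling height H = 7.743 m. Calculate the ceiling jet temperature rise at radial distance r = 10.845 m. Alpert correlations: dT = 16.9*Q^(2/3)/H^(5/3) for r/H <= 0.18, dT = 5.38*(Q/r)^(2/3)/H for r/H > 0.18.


r/H = 10.845 / 7.743 = 1.4006
r/H > 0.18, so dT = 5.38*(Q/r)^(2/3)/H
Q/r = 194.43
(Q/r)^(2/3) = 33.562
dT = 5.38 * 33.562 / 7.743 = 23.319 K

23.319 K


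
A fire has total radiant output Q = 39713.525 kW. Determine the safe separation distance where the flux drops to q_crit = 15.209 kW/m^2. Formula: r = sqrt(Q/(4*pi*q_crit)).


4*pi*q_crit = 191.12
Q/(4*pi*q_crit) = 207.79
r = sqrt(207.79) = 14.415 m

14.415 m


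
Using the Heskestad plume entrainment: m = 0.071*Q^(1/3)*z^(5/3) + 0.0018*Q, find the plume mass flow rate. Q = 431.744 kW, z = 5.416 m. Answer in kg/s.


Q^(1/3) = 7.5580
z^(5/3) = 16.703
First term = 0.071 * 7.5580 * 16.703 = 8.9632
Second term = 0.0018 * 431.744 = 0.77714
m = 9.7404 kg/s

9.7404 kg/s


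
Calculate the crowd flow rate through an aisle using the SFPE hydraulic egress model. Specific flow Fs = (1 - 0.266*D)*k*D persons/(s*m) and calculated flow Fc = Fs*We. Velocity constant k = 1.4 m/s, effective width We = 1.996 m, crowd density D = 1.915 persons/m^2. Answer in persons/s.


1 - 0.266*D = 1 - 0.266*1.915 = 0.49061
Fs = 0.49061 * 1.4 * 1.915 = 1.3153 persons/(s*m)
Fc = 1.3153 * 1.996 = 2.6254 persons/s

2.6254 persons/s


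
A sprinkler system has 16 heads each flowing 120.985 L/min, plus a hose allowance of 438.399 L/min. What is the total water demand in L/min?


Sprinkler demand = 16 * 120.985 = 1935.76 L/min
Total = 1935.76 + 438.399 = 2374.159 L/min

2374.159 L/min


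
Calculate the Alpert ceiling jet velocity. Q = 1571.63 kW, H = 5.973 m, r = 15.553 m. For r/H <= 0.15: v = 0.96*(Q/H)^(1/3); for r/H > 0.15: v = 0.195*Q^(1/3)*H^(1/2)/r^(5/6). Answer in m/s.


r/H = 15.553 / 5.973 = 2.6039
r/H > 0.15, so v = 0.195*Q^(1/3)*H^(1/2)/r^(5/6)
Q^(1/3) = 11.627
H^(1/2) = 2.4440
r^(5/6) = 9.8442
v = 0.195 * 11.627 * 2.4440 / 9.8442 = 0.56286 m/s

0.56286 m/s


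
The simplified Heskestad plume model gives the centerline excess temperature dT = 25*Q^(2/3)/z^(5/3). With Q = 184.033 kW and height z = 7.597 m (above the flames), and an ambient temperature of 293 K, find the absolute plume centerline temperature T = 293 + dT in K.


Q^(2/3) = 32.354
z^(5/3) = 29.359
dT = 25 * 32.354 / 29.359 = 27.551 K
T = 293 + 27.551 = 320.55 K

320.55 K


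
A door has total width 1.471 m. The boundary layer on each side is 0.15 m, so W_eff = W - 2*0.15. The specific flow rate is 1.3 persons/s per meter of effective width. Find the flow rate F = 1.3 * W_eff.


W_eff = 1.471 - 0.30 = 1.171 m
F = 1.3 * 1.171 = 1.5223 persons/s

1.5223 persons/s


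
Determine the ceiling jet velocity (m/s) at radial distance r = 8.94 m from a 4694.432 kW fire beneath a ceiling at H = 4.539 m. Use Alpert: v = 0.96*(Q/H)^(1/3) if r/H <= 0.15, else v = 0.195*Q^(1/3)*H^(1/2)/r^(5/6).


r/H = 8.94 / 4.539 = 1.9696
r/H > 0.15, so v = 0.195*Q^(1/3)*H^(1/2)/r^(5/6)
Q^(1/3) = 16.744
H^(1/2) = 2.1305
r^(5/6) = 6.2056
v = 0.195 * 16.744 * 2.1305 / 6.2056 = 1.1210 m/s

1.1210 m/s


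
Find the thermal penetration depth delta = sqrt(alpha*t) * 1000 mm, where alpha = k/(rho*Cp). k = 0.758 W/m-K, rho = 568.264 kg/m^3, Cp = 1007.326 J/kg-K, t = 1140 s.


alpha = 0.758 / (568.264 * 1007.326) = 1.3242e-06 m^2/s
alpha * t = 0.0015096
delta = sqrt(0.0015096) * 1000 = 38.853 mm

38.853 mm


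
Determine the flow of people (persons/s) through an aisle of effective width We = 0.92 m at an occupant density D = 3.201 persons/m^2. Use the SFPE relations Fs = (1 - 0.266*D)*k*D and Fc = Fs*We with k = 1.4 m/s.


1 - 0.266*D = 1 - 0.266*3.201 = 0.14853
Fs = 0.14853 * 1.4 * 3.201 = 0.66564 persons/(s*m)
Fc = 0.66564 * 0.92 = 0.61239 persons/s

0.61239 persons/s


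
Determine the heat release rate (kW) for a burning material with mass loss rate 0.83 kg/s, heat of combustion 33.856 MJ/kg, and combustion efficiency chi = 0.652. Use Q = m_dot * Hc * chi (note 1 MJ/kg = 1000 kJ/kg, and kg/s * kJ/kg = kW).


Hc = 33.856 MJ/kg = 33.856 * 1000 kJ/kg = 33856 kJ/kg
Q = 0.83 kg/s * 33856 kJ/kg * 0.652 = 18322 kW

18322 kW


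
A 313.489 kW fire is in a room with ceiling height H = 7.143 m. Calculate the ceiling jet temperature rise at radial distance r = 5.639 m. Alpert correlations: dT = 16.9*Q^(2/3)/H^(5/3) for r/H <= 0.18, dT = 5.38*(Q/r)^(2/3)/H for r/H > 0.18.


r/H = 5.639 / 7.143 = 0.78944
r/H > 0.18, so dT = 5.38*(Q/r)^(2/3)/H
Q/r = 55.593
(Q/r)^(2/3) = 14.566
dT = 5.38 * 14.566 / 7.143 = 10.971 K

10.971 K


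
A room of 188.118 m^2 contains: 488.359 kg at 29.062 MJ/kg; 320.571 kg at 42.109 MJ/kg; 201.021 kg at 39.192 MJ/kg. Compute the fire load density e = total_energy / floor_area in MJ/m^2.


Total energy = 488.359*29.062 + 320.571*42.109 + 201.021*39.192
= 14192.69 + 13498.92 + 7878.415
= 35570.03 MJ
e = 35570.03 / 188.118 = 189.08 MJ/m^2

189.08 MJ/m^2


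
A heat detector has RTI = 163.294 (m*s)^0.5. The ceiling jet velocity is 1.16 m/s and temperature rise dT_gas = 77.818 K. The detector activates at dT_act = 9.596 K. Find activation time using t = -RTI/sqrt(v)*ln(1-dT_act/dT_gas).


dT_act/dT_gas = 0.12331
ln(1 - 0.12331) = -0.13161
t = -163.294 / sqrt(1.16) * -0.13161 = 19.953 s

19.953 s


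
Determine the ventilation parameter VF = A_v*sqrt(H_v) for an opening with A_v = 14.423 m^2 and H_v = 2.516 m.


sqrt(H_v) = 1.5862
VF = 14.423 * 1.5862 = 22.878 m^(5/2)

22.878 m^(5/2)


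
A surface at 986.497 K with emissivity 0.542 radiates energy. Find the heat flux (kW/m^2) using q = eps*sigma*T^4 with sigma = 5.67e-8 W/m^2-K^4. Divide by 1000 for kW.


T^4 = 9.4707e+11
q = 0.542 * 5.67e-8 * 9.4707e+11 / 1000 = 29.105 kW/m^2

29.105 kW/m^2


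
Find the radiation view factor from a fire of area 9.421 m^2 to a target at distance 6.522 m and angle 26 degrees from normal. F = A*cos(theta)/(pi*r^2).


cos(26 deg) = 0.89879
pi*r^2 = 133.63
F = 9.421 * 0.89879 / 133.63 = 0.063364

0.063364


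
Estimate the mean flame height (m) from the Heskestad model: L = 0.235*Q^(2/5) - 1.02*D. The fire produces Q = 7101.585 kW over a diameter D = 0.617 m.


Q^(2/5) = 34.717
0.235 * Q^(2/5) = 8.1585
1.02 * D = 0.62934
L = 7.5292 m

7.5292 m


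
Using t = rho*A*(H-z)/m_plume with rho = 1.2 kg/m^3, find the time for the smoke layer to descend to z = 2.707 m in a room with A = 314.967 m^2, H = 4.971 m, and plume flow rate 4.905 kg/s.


H - z = 2.264 m
t = 1.2 * 314.967 * 2.264 / 4.905 = 174.46 s

174.46 s


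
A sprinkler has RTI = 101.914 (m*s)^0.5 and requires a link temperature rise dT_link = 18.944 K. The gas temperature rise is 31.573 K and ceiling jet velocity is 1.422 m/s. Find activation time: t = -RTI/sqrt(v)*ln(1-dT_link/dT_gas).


dT_link/dT_gas = 0.60001
ln(1 - 0.60001) = -0.91631
t = -101.914 / sqrt(1.422) * -0.91631 = 78.311 s

78.311 s


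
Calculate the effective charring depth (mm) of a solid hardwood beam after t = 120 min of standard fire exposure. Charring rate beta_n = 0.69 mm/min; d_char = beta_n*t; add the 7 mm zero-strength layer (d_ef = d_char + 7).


d_char = 0.69 * 120 = 82.8 mm
d_ef = 82.8 + 1.0*7 = 89.8 mm

89.8 mm


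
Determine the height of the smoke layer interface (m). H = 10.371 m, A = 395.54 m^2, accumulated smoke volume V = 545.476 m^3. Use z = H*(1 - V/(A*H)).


V/(A*H) = 0.13297
1 - 0.13297 = 0.86703
z = 10.371 * 0.86703 = 8.9919 m

8.9919 m


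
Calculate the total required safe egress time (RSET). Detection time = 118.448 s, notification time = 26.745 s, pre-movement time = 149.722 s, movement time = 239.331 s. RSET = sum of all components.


Total = 118.448 + 26.745 + 149.722 + 239.331 = 534.246 s

534.246 s


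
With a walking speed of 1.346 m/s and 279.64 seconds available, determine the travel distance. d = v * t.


d = 1.346 * 279.64 = 376.40 m

376.40 m


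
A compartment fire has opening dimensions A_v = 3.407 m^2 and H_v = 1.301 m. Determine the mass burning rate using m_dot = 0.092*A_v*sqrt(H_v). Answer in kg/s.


sqrt(H_v) = 1.1406
m_dot = 0.092 * 3.407 * 1.1406 = 0.35752 kg/s

0.35752 kg/s


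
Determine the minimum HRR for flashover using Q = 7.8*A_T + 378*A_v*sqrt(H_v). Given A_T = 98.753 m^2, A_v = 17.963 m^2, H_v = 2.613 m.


7.8*A_T = 770.27
sqrt(H_v) = 1.6165
378*A_v*sqrt(H_v) = 10976
Q = 770.27 + 10976 = 11746 kW

11746 kW


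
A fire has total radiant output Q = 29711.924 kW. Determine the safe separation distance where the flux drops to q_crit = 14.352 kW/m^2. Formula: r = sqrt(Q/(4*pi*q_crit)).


4*pi*q_crit = 180.35
Q/(4*pi*q_crit) = 164.74
r = sqrt(164.74) = 12.835 m

12.835 m


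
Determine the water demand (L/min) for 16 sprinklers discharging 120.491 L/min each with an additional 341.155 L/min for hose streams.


Sprinkler demand = 16 * 120.491 = 1927.856 L/min
Total = 1927.856 + 341.155 = 2269.011 L/min

2269.011 L/min


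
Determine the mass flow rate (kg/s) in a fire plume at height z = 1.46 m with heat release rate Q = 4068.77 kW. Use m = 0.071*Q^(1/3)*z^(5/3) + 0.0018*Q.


Q^(1/3) = 15.964
z^(5/3) = 1.8790
First term = 0.071 * 15.964 * 1.8790 = 2.1298
Second term = 0.0018 * 4068.77 = 7.3238
m = 9.4536 kg/s

9.4536 kg/s


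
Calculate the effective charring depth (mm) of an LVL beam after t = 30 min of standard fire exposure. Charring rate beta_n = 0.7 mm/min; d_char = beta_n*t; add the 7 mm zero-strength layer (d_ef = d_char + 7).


d_char = 0.7 * 30 = 21 mm
d_ef = 21 + 1.0*7 = 28 mm

28 mm


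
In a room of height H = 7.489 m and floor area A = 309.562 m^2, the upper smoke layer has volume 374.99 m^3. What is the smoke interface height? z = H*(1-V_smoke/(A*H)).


V/(A*H) = 0.16175
1 - 0.16175 = 0.83825
z = 7.489 * 0.83825 = 6.2776 m

6.2776 m


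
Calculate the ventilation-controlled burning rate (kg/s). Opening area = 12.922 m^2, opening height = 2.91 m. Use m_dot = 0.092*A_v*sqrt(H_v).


sqrt(H_v) = 1.7059
m_dot = 0.092 * 12.922 * 1.7059 = 2.0280 kg/s

2.0280 kg/s


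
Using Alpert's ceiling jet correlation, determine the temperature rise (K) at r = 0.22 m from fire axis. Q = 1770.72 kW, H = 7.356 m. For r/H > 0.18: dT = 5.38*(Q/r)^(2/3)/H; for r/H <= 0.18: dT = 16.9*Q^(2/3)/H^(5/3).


r/H = 0.22 / 7.356 = 0.029908
r/H <= 0.18, so dT = 16.9*Q^(2/3)/H^(5/3)
Q^(2/3) = 146.36
H^(5/3) = 27.823
dT = 16.9 * 146.36 / 27.823 = 88.903 K

88.903 K


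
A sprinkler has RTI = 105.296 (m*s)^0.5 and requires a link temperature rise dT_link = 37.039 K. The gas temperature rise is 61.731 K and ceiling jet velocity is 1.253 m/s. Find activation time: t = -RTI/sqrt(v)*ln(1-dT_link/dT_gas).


dT_link/dT_gas = 0.60001
ln(1 - 0.60001) = -0.91631
t = -105.296 / sqrt(1.253) * -0.91631 = 86.194 s

86.194 s


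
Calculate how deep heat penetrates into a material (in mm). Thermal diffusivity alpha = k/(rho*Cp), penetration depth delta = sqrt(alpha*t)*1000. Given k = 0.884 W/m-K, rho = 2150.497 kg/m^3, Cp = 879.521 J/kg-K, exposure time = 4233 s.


alpha = 0.884 / (2150.497 * 879.521) = 4.6738e-07 m^2/s
alpha * t = 0.0019784
delta = sqrt(0.0019784) * 1000 = 44.479 mm

44.479 mm


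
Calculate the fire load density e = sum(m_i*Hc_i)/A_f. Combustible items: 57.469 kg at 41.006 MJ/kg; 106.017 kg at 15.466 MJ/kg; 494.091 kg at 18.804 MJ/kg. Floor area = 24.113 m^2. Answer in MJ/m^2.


Total energy = 57.469*41.006 + 106.017*15.466 + 494.091*18.804
= 2356.574 + 1639.659 + 9290.887
= 13287.12 MJ
e = 13287.12 / 24.113 = 551.04 MJ/m^2

551.04 MJ/m^2


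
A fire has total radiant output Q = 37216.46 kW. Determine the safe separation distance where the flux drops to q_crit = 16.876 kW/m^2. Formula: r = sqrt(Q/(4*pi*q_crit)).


4*pi*q_crit = 212.07
Q/(4*pi*q_crit) = 175.49
r = sqrt(175.49) = 13.247 m

13.247 m


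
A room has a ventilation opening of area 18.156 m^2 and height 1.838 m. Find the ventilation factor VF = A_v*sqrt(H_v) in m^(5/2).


sqrt(H_v) = 1.3557
VF = 18.156 * 1.3557 = 24.615 m^(5/2)

24.615 m^(5/2)


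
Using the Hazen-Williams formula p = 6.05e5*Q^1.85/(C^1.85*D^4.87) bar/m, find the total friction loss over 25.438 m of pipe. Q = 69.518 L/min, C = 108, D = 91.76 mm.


Q^1.85 = 2557.9
C^1.85 = 5778.8
D^4.87 = 3.6151e+09
p/m = 7.4076e-05 bar/m
p_total = 7.4076e-05 * 25.438 = 0.0018844 bar

0.0018844 bar


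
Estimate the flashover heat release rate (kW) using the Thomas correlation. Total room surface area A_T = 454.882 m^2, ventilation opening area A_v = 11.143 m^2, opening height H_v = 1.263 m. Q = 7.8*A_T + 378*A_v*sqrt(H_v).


7.8*A_T = 3548.1
sqrt(H_v) = 1.1238
378*A_v*sqrt(H_v) = 4733.6
Q = 3548.1 + 4733.6 = 8281.7 kW

8281.7 kW


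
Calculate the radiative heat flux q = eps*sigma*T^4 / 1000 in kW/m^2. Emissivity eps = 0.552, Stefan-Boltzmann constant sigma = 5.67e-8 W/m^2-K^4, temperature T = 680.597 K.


T^4 = 2.1457e+11
q = 0.552 * 5.67e-8 * 2.1457e+11 / 1000 = 6.7156 kW/m^2

6.7156 kW/m^2


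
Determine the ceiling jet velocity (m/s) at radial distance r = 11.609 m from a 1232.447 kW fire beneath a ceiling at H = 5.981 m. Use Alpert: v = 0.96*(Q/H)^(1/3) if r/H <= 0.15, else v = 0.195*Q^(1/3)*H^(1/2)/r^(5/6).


r/H = 11.609 / 5.981 = 1.9410
r/H > 0.15, so v = 0.195*Q^(1/3)*H^(1/2)/r^(5/6)
Q^(1/3) = 10.722
H^(1/2) = 2.4456
r^(5/6) = 7.7149
v = 0.195 * 10.722 * 2.4456 / 7.7149 = 0.66275 m/s

0.66275 m/s


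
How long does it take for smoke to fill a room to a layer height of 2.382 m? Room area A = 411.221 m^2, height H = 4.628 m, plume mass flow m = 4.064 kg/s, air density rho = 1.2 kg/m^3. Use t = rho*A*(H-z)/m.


H - z = 2.246 m
t = 1.2 * 411.221 * 2.246 / 4.064 = 272.72 s

272.72 s


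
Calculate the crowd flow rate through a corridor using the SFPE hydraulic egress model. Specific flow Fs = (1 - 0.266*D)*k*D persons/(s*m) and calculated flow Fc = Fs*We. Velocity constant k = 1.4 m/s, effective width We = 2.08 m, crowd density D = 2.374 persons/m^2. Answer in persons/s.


1 - 0.266*D = 1 - 0.266*2.374 = 0.36852
Fs = 0.36852 * 1.4 * 2.374 = 1.2248 persons/(s*m)
Fc = 1.2248 * 2.08 = 2.5476 persons/s

2.5476 persons/s


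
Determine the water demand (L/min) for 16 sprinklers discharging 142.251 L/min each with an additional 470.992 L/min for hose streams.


Sprinkler demand = 16 * 142.251 = 2276.016 L/min
Total = 2276.016 + 470.992 = 2747.008 L/min

2747.008 L/min


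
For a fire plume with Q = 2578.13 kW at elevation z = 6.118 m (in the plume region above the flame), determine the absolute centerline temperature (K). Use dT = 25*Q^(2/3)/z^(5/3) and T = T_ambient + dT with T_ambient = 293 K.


Q^(2/3) = 188.02
z^(5/3) = 20.465
dT = 25 * 188.02 / 20.465 = 229.68 K
T = 293 + 229.68 = 522.68 K

522.68 K


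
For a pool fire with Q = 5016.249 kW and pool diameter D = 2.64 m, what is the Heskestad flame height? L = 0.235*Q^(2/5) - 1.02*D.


Q^(2/5) = 30.210
0.235 * Q^(2/5) = 7.0994
1.02 * D = 2.6928
L = 4.4066 m

4.4066 m


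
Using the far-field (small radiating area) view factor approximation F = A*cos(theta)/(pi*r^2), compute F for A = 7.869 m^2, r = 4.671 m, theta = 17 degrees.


cos(17 deg) = 0.95630
pi*r^2 = 68.544
F = 7.869 * 0.95630 / 68.544 = 0.10979

0.10979


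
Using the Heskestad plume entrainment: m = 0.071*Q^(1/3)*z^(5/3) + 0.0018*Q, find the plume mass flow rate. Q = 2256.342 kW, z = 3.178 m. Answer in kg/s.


Q^(1/3) = 13.116
z^(5/3) = 6.8695
First term = 0.071 * 13.116 * 6.8695 = 6.3971
Second term = 0.0018 * 2256.342 = 4.0614
m = 10.459 kg/s

10.459 kg/s


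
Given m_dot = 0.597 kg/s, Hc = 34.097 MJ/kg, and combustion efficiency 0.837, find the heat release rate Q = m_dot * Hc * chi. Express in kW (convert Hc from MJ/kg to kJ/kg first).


Hc = 34.097 MJ/kg = 34.097 * 1000 kJ/kg = 34097 kJ/kg
Q = 0.597 kg/s * 34097 kJ/kg * 0.837 = 17038 kW

17038 kW


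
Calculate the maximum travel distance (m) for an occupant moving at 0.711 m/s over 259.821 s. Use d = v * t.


d = 0.711 * 259.821 = 184.73 m

184.73 m


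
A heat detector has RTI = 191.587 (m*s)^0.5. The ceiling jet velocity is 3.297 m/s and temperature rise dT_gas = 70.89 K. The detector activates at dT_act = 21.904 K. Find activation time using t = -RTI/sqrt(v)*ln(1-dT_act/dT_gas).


dT_act/dT_gas = 0.30899
ln(1 - 0.30899) = -0.36959
t = -191.587 / sqrt(3.297) * -0.36959 = 38.997 s

38.997 s


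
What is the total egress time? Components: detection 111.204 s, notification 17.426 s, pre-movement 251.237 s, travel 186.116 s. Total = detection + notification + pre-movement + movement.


Total = 111.204 + 17.426 + 251.237 + 186.116 = 565.983 s

565.983 s


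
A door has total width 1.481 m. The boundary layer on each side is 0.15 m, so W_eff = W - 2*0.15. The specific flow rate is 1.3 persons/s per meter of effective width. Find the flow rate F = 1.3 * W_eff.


W_eff = 1.481 - 0.30 = 1.181 m
F = 1.3 * 1.181 = 1.5353 persons/s

1.5353 persons/s


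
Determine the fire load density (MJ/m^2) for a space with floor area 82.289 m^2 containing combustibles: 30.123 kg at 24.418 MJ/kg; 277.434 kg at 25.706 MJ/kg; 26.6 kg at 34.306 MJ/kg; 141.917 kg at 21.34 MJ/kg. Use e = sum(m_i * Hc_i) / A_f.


Total energy = 30.123*24.418 + 277.434*25.706 + 26.6*34.306 + 141.917*21.34
= 735.5434 + 7131.718 + 912.5396 + 3028.509
= 11808.31 MJ
e = 11808.31 / 82.289 = 143.50 MJ/m^2

143.50 MJ/m^2


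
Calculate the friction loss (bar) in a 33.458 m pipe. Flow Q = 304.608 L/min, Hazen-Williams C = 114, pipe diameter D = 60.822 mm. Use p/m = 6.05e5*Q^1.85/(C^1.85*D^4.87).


Q^1.85 = 39348
C^1.85 = 6386.7
D^4.87 = 4.8795e+08
p/m = 0.0076388 bar/m
p_total = 0.0076388 * 33.458 = 0.25558 bar

0.25558 bar


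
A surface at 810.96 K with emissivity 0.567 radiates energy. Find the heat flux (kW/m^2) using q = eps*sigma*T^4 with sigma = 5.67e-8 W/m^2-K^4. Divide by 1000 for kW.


T^4 = 4.3251e+11
q = 0.567 * 5.67e-8 * 4.3251e+11 / 1000 = 13.905 kW/m^2

13.905 kW/m^2


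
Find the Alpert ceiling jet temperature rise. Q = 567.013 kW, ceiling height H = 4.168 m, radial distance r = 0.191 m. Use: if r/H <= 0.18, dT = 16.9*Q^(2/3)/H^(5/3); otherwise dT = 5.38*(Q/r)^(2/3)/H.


r/H = 0.191 / 4.168 = 0.045825
r/H <= 0.18, so dT = 16.9*Q^(2/3)/H^(5/3)
Q^(2/3) = 68.506
H^(5/3) = 10.795
dT = 16.9 * 68.506 / 10.795 = 107.25 K

107.25 K


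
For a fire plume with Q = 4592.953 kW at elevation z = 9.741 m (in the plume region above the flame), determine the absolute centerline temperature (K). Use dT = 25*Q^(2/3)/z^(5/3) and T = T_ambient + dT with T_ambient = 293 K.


Q^(2/3) = 276.31
z^(5/3) = 44.430
dT = 25 * 276.31 / 44.430 = 155.48 K
T = 293 + 155.48 = 448.48 K

448.48 K


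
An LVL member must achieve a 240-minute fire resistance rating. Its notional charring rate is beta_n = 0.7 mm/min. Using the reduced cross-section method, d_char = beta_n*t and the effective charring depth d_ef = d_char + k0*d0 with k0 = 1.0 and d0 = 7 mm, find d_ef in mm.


d_char = 0.7 * 240 = 168 mm
d_ef = 168 + 1.0*7 = 175 mm

175 mm


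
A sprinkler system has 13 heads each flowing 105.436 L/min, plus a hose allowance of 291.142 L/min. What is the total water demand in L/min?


Sprinkler demand = 13 * 105.436 = 1370.668 L/min
Total = 1370.668 + 291.142 = 1661.81 L/min

1661.81 L/min


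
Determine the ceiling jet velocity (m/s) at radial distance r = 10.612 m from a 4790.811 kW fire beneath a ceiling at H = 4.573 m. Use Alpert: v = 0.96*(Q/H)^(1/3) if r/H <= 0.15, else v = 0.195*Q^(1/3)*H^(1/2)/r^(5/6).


r/H = 10.612 / 4.573 = 2.3206
r/H > 0.15, so v = 0.195*Q^(1/3)*H^(1/2)/r^(5/6)
Q^(1/3) = 16.858
H^(1/2) = 2.1385
r^(5/6) = 7.1586
v = 0.195 * 16.858 * 2.1385 / 7.1586 = 0.98199 m/s

0.98199 m/s


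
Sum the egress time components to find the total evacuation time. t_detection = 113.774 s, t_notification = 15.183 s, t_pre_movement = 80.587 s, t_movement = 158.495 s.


Total = 113.774 + 15.183 + 80.587 + 158.495 = 368.039 s

368.039 s


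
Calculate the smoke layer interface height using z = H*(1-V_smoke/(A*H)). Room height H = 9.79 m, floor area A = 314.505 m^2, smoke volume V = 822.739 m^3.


V/(A*H) = 0.26721
1 - 0.26721 = 0.73279
z = 9.79 * 0.73279 = 7.1740 m

7.1740 m


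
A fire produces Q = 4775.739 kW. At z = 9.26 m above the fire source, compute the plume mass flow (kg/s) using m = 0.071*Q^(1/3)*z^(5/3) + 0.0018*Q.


Q^(1/3) = 16.840
z^(5/3) = 40.834
First term = 0.071 * 16.840 * 40.834 = 48.823
Second term = 0.0018 * 4775.739 = 8.5963
m = 57.419 kg/s

57.419 kg/s


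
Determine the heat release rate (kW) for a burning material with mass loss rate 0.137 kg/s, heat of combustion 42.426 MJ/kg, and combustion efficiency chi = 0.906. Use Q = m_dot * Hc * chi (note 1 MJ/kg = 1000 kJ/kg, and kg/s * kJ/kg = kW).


Hc = 42.426 MJ/kg = 42.426 * 1000 kJ/kg = 42426 kJ/kg
Q = 0.137 kg/s * 42426 kJ/kg * 0.906 = 5266.0 kW

5266.0 kW


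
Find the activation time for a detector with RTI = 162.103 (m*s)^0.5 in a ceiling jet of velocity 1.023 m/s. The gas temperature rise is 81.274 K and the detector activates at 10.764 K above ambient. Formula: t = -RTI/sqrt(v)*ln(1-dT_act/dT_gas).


dT_act/dT_gas = 0.13244
ln(1 - 0.13244) = -0.14207
t = -162.103 / sqrt(1.023) * -0.14207 = 22.770 s

22.770 s


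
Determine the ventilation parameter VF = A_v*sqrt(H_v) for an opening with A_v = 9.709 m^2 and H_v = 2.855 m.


sqrt(H_v) = 1.6897
VF = 9.709 * 1.6897 = 16.405 m^(5/2)

16.405 m^(5/2)


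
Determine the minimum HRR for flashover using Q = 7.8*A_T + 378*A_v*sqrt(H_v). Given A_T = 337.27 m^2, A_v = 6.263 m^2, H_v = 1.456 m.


7.8*A_T = 2630.706
sqrt(H_v) = 1.2066
378*A_v*sqrt(H_v) = 2856.6
Q = 2630.706 + 2856.6 = 5487.3 kW

5487.3 kW


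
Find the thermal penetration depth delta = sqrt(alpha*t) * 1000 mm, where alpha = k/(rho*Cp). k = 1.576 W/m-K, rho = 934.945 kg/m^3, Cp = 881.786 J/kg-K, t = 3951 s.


alpha = 1.576 / (934.945 * 881.786) = 1.9116e-06 m^2/s
alpha * t = 0.0075529
delta = sqrt(0.0075529) * 1000 = 86.907 mm

86.907 mm


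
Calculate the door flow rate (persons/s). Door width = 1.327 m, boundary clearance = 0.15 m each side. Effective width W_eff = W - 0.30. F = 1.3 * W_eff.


W_eff = 1.327 - 0.30 = 1.027 m
F = 1.3 * 1.027 = 1.3351 persons/s

1.3351 persons/s


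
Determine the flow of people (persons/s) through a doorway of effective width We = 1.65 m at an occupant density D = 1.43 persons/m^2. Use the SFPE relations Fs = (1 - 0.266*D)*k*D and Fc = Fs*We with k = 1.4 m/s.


1 - 0.266*D = 1 - 0.266*1.43 = 0.61962
Fs = 0.61962 * 1.4 * 1.43 = 1.2405 persons/(s*m)
Fc = 1.2405 * 1.65 = 2.0468 persons/s

2.0468 persons/s


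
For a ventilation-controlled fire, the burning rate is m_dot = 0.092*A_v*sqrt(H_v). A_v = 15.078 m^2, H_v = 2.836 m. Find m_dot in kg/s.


sqrt(H_v) = 1.6840
m_dot = 0.092 * 15.078 * 1.6840 = 2.3361 kg/s

2.3361 kg/s


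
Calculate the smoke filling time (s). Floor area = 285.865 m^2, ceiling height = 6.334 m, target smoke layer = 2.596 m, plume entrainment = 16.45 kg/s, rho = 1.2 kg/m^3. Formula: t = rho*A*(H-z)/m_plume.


H - z = 3.738 m
t = 1.2 * 285.865 * 3.738 / 16.45 = 77.950 s

77.950 s


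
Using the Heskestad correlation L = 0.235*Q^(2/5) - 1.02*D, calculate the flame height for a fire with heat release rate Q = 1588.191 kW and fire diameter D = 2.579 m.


Q^(2/5) = 19.070
0.235 * Q^(2/5) = 4.4816
1.02 * D = 2.6306
L = 1.8510 m

1.8510 m


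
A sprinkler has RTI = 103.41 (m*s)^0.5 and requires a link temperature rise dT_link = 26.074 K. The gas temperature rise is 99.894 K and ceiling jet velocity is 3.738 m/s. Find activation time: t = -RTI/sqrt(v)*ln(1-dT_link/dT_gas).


dT_link/dT_gas = 0.26102
ln(1 - 0.26102) = -0.30248
t = -103.41 / sqrt(3.738) * -0.30248 = 16.179 s

16.179 s


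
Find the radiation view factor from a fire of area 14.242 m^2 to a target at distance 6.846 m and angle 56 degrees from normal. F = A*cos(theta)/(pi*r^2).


cos(56 deg) = 0.55919
pi*r^2 = 147.24
F = 14.242 * 0.55919 / 147.24 = 0.054089

0.054089


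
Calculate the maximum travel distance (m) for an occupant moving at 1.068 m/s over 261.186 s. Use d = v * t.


d = 1.068 * 261.186 = 278.95 m

278.95 m


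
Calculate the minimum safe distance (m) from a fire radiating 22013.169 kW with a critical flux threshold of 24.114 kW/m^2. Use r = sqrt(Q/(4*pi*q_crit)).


4*pi*q_crit = 303.03
Q/(4*pi*q_crit) = 72.645
r = sqrt(72.645) = 8.5232 m

8.5232 m


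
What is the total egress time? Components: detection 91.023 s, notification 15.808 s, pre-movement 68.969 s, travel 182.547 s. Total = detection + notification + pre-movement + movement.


Total = 91.023 + 15.808 + 68.969 + 182.547 = 358.347 s

358.347 s


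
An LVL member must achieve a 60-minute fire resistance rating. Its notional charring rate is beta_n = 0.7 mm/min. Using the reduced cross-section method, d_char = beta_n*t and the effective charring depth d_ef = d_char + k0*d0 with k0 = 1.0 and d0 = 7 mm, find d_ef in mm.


d_char = 0.7 * 60 = 42 mm
d_ef = 42 + 1.0*7 = 49 mm

49 mm


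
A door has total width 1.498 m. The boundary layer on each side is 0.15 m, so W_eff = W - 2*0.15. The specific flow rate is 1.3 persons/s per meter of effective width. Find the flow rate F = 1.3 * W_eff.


W_eff = 1.498 - 0.30 = 1.198 m
F = 1.3 * 1.198 = 1.5574 persons/s

1.5574 persons/s


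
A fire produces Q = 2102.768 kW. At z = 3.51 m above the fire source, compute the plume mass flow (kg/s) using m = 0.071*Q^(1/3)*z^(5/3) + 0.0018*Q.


Q^(1/3) = 12.811
z^(5/3) = 8.1067
First term = 0.071 * 12.811 * 8.1067 = 7.3740
Second term = 0.0018 * 2102.768 = 3.7850
m = 11.159 kg/s

11.159 kg/s


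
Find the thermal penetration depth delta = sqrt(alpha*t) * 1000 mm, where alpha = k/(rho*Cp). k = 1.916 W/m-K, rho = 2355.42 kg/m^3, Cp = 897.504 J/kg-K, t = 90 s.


alpha = 1.916 / (2355.42 * 897.504) = 9.0634e-07 m^2/s
alpha * t = 8.1571e-05
delta = sqrt(8.1571e-05) * 1000 = 9.0316 mm

9.0316 mm


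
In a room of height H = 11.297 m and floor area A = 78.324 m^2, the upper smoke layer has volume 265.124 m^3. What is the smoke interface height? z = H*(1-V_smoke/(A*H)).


V/(A*H) = 0.29963
1 - 0.29963 = 0.70037
z = 11.297 * 0.70037 = 7.9120 m

7.9120 m


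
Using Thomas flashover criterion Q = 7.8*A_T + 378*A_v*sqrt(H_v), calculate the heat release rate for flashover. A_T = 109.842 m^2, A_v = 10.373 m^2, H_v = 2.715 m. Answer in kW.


7.8*A_T = 856.77
sqrt(H_v) = 1.6477
378*A_v*sqrt(H_v) = 6460.7
Q = 856.77 + 6460.7 = 7317.5 kW

7317.5 kW


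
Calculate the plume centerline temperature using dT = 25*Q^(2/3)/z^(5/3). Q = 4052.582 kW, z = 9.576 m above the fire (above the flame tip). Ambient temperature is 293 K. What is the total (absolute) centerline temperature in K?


Q^(2/3) = 254.19
z^(5/3) = 43.182
dT = 25 * 254.19 / 43.182 = 147.16 K
T = 293 + 147.16 = 440.16 K

440.16 K


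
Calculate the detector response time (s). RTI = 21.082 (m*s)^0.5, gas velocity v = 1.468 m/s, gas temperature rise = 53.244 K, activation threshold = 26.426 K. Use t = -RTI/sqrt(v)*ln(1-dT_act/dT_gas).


dT_act/dT_gas = 0.49632
ln(1 - 0.49632) = -0.68581
t = -21.082 / sqrt(1.468) * -0.68581 = 11.933 s

11.933 s


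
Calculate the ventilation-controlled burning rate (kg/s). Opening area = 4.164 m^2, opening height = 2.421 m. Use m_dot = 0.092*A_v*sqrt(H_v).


sqrt(H_v) = 1.5560
m_dot = 0.092 * 4.164 * 1.5560 = 0.59607 kg/s

0.59607 kg/s


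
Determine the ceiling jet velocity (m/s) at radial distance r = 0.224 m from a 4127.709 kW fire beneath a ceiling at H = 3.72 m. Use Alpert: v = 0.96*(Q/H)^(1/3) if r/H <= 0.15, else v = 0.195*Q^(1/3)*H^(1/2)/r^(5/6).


r/H = 0.224 / 3.72 = 0.060215
r/H <= 0.15, so v = 0.96*(Q/H)^(1/3)
Q/H = 1109.6
(Q/H)^(1/3) = 10.353
v = 0.96 * 10.353 = 9.9386 m/s

9.9386 m/s


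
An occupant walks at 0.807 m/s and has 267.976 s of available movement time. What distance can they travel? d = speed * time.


d = 0.807 * 267.976 = 216.26 m

216.26 m


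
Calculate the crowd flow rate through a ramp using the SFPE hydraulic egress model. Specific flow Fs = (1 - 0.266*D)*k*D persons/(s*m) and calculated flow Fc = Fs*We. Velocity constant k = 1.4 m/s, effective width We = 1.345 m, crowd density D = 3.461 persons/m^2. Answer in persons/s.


1 - 0.266*D = 1 - 0.266*3.461 = 0.079374
Fs = 0.079374 * 1.4 * 3.461 = 0.38460 persons/(s*m)
Fc = 0.38460 * 1.345 = 0.51729 persons/s

0.51729 persons/s


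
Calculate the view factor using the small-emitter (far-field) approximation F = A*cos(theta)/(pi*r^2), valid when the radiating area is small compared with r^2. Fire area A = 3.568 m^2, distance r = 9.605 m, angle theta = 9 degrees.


cos(9 deg) = 0.98769
pi*r^2 = 289.83
F = 3.568 * 0.98769 / 289.83 = 0.012159

0.012159


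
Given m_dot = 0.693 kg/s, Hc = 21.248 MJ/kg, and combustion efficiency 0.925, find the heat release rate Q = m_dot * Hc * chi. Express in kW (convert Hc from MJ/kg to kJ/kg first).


Hc = 21.248 MJ/kg = 21.248 * 1000 kJ/kg = 21248 kJ/kg
Q = 0.693 kg/s * 21248 kJ/kg * 0.925 = 13620 kW

13620 kW


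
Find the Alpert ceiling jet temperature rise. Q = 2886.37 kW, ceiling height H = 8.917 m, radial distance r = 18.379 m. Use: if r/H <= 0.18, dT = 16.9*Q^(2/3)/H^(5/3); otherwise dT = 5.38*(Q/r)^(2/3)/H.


r/H = 18.379 / 8.917 = 2.0611
r/H > 0.18, so dT = 5.38*(Q/r)^(2/3)/H
Q/r = 157.05
(Q/r)^(2/3) = 29.109
dT = 5.38 * 29.109 / 8.917 = 17.562 K

17.562 K


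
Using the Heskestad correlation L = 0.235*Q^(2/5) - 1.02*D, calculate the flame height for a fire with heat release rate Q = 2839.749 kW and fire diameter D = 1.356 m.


Q^(2/5) = 24.061
0.235 * Q^(2/5) = 5.6543
1.02 * D = 1.3831
L = 4.2712 m

4.2712 m
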